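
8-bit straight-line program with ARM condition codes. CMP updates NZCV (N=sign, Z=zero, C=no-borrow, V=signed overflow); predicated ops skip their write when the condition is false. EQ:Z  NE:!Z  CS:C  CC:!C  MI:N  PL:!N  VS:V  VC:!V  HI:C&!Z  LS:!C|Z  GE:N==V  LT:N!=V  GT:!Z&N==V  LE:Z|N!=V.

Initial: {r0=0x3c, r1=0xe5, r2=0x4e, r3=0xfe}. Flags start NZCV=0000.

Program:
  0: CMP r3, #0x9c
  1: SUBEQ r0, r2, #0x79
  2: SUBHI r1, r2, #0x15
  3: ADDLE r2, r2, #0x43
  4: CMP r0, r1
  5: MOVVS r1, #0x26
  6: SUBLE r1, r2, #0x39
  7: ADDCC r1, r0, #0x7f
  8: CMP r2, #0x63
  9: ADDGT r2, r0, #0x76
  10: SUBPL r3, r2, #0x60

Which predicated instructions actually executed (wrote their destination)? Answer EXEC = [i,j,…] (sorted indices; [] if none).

EXEC = [2]

[0] flags=0010 → (cmp)
[1] flags=0010 EQ?F → skip
[2] flags=0010 HI?T → r1=0x39
[3] flags=0010 LE?F → skip
[4] flags=0010 → (cmp)
[5] flags=0010 VS?F → skip
[6] flags=0010 LE?F → skip
[7] flags=0010 CC?F → skip
[8] flags=1000 → (cmp)
[9] flags=1000 GT?F → skip
[10] flags=1000 PL?F → skip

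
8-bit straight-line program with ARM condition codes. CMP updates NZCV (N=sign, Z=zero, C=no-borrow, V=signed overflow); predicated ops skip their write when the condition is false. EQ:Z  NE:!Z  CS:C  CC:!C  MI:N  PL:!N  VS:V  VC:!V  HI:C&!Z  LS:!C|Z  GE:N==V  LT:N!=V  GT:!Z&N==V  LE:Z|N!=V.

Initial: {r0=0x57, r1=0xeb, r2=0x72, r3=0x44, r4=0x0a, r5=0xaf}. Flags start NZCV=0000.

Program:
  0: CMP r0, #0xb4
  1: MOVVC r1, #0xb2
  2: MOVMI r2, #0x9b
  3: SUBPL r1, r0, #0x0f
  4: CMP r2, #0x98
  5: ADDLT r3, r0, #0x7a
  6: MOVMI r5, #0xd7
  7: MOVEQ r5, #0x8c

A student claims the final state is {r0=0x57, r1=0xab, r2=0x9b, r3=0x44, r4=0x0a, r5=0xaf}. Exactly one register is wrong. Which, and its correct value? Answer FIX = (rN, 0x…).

FIX = (r1, 0xeb)

0: ✓ CMP  NZCV=1001
1: · MOVVC
2: ✓ MOVMI  r2←0x9b
3: · SUBPL
4: ✓ CMP  NZCV=0010
5: · ADDLT
6: · MOVMI
7: · MOVEQ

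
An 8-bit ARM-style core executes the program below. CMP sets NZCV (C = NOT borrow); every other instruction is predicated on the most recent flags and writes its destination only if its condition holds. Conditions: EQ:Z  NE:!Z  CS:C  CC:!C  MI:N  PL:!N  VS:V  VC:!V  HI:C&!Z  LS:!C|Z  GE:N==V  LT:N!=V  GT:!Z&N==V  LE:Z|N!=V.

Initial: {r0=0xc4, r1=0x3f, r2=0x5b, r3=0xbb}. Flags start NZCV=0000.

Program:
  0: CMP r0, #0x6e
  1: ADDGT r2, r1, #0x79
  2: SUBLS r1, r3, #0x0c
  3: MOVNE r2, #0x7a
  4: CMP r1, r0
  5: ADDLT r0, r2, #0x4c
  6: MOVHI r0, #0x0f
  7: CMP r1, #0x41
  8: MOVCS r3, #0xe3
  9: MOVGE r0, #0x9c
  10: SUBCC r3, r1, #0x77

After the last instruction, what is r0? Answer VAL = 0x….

VAL = 0xc4

[0] flags=0011 → (cmp)
[1] flags=0011 GT?F → skip
[2] flags=0011 LS?F → skip
[3] flags=0011 NE?T → r2=0x7a
[4] flags=0000 → (cmp)
[5] flags=0000 LT?F → skip
[6] flags=0000 HI?F → skip
[7] flags=1000 → (cmp)
[8] flags=1000 CS?F → skip
[9] flags=1000 GE?F → skip
[10] flags=1000 CC?T → r3=0xc8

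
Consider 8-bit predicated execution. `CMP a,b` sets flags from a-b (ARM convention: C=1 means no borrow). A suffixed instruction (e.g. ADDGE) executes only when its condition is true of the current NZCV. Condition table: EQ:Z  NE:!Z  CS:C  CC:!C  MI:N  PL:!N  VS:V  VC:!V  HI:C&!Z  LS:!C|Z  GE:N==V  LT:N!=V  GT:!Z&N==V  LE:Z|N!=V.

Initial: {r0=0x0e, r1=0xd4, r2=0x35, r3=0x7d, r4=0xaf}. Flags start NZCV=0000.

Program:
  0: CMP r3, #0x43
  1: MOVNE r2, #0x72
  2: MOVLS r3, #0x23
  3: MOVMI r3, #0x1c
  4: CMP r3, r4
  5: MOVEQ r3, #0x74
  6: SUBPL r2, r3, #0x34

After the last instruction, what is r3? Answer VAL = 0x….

0: ✓ CMP  NZCV=0010
1: ✓ MOVNE  r2←0x72
2: · MOVLS
3: · MOVMI
4: ✓ CMP  NZCV=1001
5: · MOVEQ
6: · SUBPL

VAL = 0x7d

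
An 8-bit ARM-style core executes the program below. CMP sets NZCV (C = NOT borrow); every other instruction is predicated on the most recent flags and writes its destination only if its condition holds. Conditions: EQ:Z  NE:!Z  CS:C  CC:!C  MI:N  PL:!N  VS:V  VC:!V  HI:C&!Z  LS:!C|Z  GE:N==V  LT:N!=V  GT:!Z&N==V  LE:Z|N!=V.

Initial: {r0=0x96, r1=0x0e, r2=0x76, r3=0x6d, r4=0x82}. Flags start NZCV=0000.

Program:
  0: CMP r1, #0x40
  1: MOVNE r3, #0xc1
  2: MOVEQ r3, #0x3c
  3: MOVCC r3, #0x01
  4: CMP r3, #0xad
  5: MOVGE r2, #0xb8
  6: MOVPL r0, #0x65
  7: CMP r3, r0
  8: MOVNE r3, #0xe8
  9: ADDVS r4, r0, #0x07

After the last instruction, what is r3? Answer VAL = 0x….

VAL = 0xe8

[0] flags=1000 → (cmp)
[1] flags=1000 NE?T → r3=0xc1
[2] flags=1000 EQ?F → skip
[3] flags=1000 CC?T → r3=0x01
[4] flags=0000 → (cmp)
[5] flags=0000 GE?T → r2=0xb8
[6] flags=0000 PL?T → r0=0x65
[7] flags=1000 → (cmp)
[8] flags=1000 NE?T → r3=0xe8
[9] flags=1000 VS?F → skip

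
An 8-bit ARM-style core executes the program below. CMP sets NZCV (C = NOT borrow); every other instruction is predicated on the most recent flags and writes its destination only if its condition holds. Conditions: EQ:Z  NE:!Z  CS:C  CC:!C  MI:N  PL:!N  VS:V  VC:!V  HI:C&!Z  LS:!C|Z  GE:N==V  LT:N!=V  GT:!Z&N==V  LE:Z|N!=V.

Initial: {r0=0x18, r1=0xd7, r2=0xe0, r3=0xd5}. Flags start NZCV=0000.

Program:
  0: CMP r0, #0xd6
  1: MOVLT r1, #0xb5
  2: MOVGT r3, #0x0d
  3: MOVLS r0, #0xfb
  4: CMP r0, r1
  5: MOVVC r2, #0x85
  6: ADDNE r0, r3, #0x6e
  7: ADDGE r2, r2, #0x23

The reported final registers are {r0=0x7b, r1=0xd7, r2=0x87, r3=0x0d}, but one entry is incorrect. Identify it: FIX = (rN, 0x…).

FIX = (r2, 0xa8)

[0] flags=0000 → (cmp)
[1] flags=0000 LT?F → skip
[2] flags=0000 GT?T → r3=0x0d
[3] flags=0000 LS?T → r0=0xfb
[4] flags=0010 → (cmp)
[5] flags=0010 VC?T → r2=0x85
[6] flags=0010 NE?T → r0=0x7b
[7] flags=0010 GE?T → r2=0xa8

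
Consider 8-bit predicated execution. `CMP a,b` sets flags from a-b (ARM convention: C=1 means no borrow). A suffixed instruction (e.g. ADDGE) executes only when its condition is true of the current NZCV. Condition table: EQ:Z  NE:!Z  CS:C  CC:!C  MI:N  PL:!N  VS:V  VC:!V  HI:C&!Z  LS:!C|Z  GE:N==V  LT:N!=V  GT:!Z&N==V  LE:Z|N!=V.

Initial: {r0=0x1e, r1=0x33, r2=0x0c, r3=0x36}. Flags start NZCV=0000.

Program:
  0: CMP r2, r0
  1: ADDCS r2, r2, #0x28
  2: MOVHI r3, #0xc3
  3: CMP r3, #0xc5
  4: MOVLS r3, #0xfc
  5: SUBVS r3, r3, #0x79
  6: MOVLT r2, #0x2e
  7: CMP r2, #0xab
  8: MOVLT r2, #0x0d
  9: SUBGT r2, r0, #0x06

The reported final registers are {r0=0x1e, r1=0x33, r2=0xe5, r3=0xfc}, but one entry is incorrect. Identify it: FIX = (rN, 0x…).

FIX = (r2, 0x18)

[0] flags=1000 → (cmp)
[1] flags=1000 CS?F → skip
[2] flags=1000 HI?F → skip
[3] flags=0000 → (cmp)
[4] flags=0000 LS?T → r3=0xfc
[5] flags=0000 VS?F → skip
[6] flags=0000 LT?F → skip
[7] flags=0000 → (cmp)
[8] flags=0000 LT?F → skip
[9] flags=0000 GT?T → r2=0x18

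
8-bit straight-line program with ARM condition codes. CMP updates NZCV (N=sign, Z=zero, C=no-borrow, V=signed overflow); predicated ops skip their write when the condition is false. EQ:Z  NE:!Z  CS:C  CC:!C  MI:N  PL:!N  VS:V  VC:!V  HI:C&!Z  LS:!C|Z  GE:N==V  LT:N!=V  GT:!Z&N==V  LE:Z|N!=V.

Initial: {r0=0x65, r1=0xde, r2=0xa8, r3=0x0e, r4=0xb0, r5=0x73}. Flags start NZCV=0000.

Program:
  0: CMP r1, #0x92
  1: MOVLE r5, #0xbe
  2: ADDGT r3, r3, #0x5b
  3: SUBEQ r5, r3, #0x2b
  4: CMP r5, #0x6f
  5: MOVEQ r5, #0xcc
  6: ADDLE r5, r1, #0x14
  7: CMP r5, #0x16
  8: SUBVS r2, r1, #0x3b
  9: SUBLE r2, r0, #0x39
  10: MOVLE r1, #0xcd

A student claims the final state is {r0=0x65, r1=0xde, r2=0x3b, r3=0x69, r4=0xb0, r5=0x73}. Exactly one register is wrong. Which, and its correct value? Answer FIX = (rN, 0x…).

[0] flags=0010 → (cmp)
[1] flags=0010 LE?F → skip
[2] flags=0010 GT?T → r3=0x69
[3] flags=0010 EQ?F → skip
[4] flags=0010 → (cmp)
[5] flags=0010 EQ?F → skip
[6] flags=0010 LE?F → skip
[7] flags=0010 → (cmp)
[8] flags=0010 VS?F → skip
[9] flags=0010 LE?F → skip
[10] flags=0010 LE?F → skip

FIX = (r2, 0xa8)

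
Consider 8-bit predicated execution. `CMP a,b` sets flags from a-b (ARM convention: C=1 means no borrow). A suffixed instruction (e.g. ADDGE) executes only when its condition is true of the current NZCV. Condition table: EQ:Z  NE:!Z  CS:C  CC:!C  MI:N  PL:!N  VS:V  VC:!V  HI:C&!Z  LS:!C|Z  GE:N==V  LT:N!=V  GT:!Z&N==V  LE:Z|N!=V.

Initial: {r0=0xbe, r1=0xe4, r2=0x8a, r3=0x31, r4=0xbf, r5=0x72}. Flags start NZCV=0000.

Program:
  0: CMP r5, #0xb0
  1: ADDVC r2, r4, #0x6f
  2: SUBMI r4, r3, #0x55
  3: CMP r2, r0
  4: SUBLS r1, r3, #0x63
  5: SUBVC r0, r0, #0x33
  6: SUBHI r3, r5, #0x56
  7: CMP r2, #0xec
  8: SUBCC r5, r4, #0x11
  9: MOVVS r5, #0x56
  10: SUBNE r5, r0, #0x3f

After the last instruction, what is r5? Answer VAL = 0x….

VAL = 0x4c

0: ✓ CMP  NZCV=1001
1: · ADDVC
2: ✓ SUBMI  r4←0xdc
3: ✓ CMP  NZCV=1000
4: ✓ SUBLS  r1←0xce
5: ✓ SUBVC  r0←0x8b
6: · SUBHI
7: ✓ CMP  NZCV=1000
8: ✓ SUBCC  r5←0xcb
9: · MOVVS
10: ✓ SUBNE  r5←0x4c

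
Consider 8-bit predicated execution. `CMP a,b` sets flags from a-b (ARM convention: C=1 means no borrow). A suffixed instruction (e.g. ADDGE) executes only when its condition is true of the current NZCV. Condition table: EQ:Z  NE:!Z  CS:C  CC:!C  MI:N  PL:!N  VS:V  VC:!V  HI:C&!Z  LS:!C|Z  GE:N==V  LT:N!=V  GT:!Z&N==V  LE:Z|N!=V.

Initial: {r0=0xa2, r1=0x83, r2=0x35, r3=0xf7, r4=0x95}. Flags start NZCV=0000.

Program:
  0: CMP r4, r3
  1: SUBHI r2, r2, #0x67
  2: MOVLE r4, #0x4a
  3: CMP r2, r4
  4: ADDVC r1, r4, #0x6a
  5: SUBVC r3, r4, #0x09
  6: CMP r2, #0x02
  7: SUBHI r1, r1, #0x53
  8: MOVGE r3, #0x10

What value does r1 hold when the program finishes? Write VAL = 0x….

VAL = 0x61

[0] flags=1000 → (cmp)
[1] flags=1000 HI?F → skip
[2] flags=1000 LE?T → r4=0x4a
[3] flags=1000 → (cmp)
[4] flags=1000 VC?T → r1=0xb4
[5] flags=1000 VC?T → r3=0x41
[6] flags=0010 → (cmp)
[7] flags=0010 HI?T → r1=0x61
[8] flags=0010 GE?T → r3=0x10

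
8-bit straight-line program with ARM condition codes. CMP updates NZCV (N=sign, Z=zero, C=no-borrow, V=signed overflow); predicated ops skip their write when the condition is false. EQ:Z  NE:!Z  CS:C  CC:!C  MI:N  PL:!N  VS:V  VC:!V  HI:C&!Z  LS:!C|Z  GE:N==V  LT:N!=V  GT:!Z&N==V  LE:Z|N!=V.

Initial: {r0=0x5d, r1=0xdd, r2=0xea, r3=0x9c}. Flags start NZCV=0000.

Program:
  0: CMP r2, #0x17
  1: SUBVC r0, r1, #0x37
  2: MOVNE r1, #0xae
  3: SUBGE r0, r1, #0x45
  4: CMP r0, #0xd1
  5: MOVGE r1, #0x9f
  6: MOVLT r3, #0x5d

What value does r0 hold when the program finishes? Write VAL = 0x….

0: ✓ CMP  NZCV=1010
1: ✓ SUBVC  r0←0xa6
2: ✓ MOVNE  r1←0xae
3: · SUBGE
4: ✓ CMP  NZCV=1000
5: · MOVGE
6: ✓ MOVLT  r3←0x5d

VAL = 0xa6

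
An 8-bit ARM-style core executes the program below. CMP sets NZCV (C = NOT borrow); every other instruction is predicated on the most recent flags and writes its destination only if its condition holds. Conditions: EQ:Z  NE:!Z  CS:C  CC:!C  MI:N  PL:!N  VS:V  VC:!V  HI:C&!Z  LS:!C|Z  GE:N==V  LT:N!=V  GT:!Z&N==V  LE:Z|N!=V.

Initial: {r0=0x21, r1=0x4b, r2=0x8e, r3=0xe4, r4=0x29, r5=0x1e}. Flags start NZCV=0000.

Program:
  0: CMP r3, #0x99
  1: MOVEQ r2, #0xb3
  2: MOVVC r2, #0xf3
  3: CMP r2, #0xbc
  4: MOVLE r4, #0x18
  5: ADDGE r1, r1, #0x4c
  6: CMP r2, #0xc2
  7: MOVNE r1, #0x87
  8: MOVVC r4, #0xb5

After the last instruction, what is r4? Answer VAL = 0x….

[0] flags=0010 → (cmp)
[1] flags=0010 EQ?F → skip
[2] flags=0010 VC?T → r2=0xf3
[3] flags=0010 → (cmp)
[4] flags=0010 LE?F → skip
[5] flags=0010 GE?T → r1=0x97
[6] flags=0010 → (cmp)
[7] flags=0010 NE?T → r1=0x87
[8] flags=0010 VC?T → r4=0xb5

VAL = 0xb5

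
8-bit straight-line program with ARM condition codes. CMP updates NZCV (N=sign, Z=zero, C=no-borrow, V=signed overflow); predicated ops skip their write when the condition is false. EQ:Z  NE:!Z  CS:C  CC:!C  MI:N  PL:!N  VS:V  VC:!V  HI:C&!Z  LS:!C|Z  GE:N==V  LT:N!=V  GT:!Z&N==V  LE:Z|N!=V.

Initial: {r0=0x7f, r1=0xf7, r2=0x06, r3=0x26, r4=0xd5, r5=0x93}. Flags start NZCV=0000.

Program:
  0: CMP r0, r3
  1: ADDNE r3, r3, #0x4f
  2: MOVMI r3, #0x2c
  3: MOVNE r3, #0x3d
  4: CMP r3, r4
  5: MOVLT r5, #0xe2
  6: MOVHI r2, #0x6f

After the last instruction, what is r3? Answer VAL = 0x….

VAL = 0x3d

[0] flags=0010 → (cmp)
[1] flags=0010 NE?T → r3=0x75
[2] flags=0010 MI?F → skip
[3] flags=0010 NE?T → r3=0x3d
[4] flags=0000 → (cmp)
[5] flags=0000 LT?F → skip
[6] flags=0000 HI?F → skip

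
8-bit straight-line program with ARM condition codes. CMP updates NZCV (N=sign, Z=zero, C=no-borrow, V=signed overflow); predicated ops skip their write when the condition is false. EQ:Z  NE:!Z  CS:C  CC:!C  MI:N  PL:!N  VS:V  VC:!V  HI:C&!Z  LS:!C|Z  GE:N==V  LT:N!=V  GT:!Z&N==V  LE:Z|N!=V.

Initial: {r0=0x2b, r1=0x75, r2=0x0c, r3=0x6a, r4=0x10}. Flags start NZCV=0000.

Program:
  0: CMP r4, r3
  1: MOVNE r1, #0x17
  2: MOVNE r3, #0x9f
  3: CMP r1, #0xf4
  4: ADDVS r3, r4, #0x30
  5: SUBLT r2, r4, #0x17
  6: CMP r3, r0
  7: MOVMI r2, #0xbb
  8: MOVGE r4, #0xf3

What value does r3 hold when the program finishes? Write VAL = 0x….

VAL = 0x9f

0: ✓ CMP  NZCV=1000
1: ✓ MOVNE  r1←0x17
2: ✓ MOVNE  r3←0x9f
3: ✓ CMP  NZCV=0000
4: · ADDVS
5: · SUBLT
6: ✓ CMP  NZCV=0011
7: · MOVMI
8: · MOVGE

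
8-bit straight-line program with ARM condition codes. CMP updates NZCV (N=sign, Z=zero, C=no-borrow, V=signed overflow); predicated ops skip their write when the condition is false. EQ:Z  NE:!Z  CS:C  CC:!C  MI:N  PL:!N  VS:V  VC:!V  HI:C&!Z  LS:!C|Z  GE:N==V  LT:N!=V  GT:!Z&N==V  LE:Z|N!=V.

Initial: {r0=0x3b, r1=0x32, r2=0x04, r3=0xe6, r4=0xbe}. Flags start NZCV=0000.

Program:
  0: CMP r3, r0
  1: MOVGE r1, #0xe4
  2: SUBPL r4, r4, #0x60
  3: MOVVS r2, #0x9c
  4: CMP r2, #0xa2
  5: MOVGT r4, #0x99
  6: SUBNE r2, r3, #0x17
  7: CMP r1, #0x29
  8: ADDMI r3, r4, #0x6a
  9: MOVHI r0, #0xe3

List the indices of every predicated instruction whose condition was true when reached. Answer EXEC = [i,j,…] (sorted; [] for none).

EXEC = [5,6,9]

[0] flags=1010 → (cmp)
[1] flags=1010 GE?F → skip
[2] flags=1010 PL?F → skip
[3] flags=1010 VS?F → skip
[4] flags=0000 → (cmp)
[5] flags=0000 GT?T → r4=0x99
[6] flags=0000 NE?T → r2=0xcf
[7] flags=0010 → (cmp)
[8] flags=0010 MI?F → skip
[9] flags=0010 HI?T → r0=0xe3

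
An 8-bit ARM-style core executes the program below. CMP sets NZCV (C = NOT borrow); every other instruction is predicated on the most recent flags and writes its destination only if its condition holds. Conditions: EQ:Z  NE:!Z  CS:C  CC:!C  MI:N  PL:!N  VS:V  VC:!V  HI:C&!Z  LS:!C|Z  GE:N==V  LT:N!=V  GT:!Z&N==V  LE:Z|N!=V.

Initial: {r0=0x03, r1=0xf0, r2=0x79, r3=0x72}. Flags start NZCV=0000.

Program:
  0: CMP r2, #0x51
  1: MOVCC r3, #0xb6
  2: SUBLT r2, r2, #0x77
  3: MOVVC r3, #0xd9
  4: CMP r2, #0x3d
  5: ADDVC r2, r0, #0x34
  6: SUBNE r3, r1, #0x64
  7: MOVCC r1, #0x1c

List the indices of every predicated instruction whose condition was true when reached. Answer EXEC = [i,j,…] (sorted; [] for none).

EXEC = [3,5,6]

[0] flags=0010 → (cmp)
[1] flags=0010 CC?F → skip
[2] flags=0010 LT?F → skip
[3] flags=0010 VC?T → r3=0xd9
[4] flags=0010 → (cmp)
[5] flags=0010 VC?T → r2=0x37
[6] flags=0010 NE?T → r3=0x8c
[7] flags=0010 CC?F → skip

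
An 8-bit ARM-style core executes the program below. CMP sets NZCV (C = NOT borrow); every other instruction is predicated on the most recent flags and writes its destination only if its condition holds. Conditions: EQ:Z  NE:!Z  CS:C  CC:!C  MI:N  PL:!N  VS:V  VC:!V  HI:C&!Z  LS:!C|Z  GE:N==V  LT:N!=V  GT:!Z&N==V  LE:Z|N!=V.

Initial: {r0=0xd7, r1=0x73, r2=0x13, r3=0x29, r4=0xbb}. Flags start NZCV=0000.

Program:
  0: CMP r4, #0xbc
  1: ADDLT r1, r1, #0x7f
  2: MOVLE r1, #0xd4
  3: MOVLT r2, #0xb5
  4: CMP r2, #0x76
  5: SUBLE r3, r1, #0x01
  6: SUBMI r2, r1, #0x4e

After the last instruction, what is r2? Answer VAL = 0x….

VAL = 0xb5

0: ✓ CMP  NZCV=1000
1: ✓ ADDLT  r1←0xf2
2: ✓ MOVLE  r1←0xd4
3: ✓ MOVLT  r2←0xb5
4: ✓ CMP  NZCV=0011
5: ✓ SUBLE  r3←0xd3
6: · SUBMI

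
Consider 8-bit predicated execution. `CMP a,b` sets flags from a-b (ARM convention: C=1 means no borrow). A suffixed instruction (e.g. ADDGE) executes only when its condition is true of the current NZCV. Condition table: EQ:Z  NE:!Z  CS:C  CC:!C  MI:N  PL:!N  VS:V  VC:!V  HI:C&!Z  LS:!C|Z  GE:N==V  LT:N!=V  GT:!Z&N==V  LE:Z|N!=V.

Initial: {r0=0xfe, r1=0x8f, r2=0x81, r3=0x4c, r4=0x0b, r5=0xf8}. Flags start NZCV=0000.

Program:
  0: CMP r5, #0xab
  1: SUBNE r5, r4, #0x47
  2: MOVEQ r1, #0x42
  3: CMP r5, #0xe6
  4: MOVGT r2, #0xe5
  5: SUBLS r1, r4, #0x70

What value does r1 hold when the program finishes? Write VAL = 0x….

VAL = 0x9b

0: ✓ CMP  NZCV=0010
1: ✓ SUBNE  r5←0xc4
2: · MOVEQ
3: ✓ CMP  NZCV=1000
4: · MOVGT
5: ✓ SUBLS  r1←0x9b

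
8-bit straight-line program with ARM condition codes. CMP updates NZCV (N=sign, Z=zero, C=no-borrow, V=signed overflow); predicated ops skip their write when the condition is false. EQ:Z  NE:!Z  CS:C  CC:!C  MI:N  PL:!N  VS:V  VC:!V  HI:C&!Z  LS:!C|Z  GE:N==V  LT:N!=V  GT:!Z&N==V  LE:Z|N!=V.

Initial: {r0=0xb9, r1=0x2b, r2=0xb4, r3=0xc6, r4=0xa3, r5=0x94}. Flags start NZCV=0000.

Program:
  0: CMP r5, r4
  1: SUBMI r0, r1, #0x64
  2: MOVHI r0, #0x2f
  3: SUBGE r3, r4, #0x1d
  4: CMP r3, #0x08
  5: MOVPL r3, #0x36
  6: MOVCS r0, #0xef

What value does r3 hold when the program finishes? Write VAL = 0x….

VAL = 0xc6

[0] flags=1000 → (cmp)
[1] flags=1000 MI?T → r0=0xc7
[2] flags=1000 HI?F → skip
[3] flags=1000 GE?F → skip
[4] flags=1010 → (cmp)
[5] flags=1010 PL?F → skip
[6] flags=1010 CS?T → r0=0xef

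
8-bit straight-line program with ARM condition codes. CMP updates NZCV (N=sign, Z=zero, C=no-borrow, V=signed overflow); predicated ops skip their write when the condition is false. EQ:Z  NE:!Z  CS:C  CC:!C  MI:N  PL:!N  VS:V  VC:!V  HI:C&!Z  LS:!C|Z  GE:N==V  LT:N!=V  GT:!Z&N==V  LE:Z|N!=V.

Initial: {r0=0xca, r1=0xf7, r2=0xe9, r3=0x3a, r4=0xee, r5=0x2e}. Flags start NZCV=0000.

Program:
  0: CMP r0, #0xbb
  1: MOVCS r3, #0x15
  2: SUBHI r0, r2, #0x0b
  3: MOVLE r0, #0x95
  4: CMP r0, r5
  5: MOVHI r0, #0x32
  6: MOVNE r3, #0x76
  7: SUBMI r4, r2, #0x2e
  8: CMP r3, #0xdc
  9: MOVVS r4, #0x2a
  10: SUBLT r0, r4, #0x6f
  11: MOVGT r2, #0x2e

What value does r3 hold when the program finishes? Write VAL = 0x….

VAL = 0x76

[0] flags=0010 → (cmp)
[1] flags=0010 CS?T → r3=0x15
[2] flags=0010 HI?T → r0=0xde
[3] flags=0010 LE?F → skip
[4] flags=1010 → (cmp)
[5] flags=1010 HI?T → r0=0x32
[6] flags=1010 NE?T → r3=0x76
[7] flags=1010 MI?T → r4=0xbb
[8] flags=1001 → (cmp)
[9] flags=1001 VS?T → r4=0x2a
[10] flags=1001 LT?F → skip
[11] flags=1001 GT?T → r2=0x2e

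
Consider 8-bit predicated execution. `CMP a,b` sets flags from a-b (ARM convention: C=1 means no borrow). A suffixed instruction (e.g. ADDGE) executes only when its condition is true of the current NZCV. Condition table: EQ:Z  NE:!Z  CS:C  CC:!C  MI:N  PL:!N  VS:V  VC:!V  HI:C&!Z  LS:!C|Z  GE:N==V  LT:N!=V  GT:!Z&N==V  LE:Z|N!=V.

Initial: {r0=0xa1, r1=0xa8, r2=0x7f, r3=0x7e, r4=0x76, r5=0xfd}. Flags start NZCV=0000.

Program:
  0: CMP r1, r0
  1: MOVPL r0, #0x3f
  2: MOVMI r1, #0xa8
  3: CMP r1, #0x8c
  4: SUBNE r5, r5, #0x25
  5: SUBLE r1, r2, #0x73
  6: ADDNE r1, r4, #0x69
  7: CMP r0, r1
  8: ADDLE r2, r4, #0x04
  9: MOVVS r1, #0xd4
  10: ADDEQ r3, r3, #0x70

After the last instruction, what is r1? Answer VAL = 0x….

[0] flags=0010 → (cmp)
[1] flags=0010 PL?T → r0=0x3f
[2] flags=0010 MI?F → skip
[3] flags=0010 → (cmp)
[4] flags=0010 NE?T → r5=0xd8
[5] flags=0010 LE?F → skip
[6] flags=0010 NE?T → r1=0xdf
[7] flags=0000 → (cmp)
[8] flags=0000 LE?F → skip
[9] flags=0000 VS?F → skip
[10] flags=0000 EQ?F → skip

VAL = 0xdf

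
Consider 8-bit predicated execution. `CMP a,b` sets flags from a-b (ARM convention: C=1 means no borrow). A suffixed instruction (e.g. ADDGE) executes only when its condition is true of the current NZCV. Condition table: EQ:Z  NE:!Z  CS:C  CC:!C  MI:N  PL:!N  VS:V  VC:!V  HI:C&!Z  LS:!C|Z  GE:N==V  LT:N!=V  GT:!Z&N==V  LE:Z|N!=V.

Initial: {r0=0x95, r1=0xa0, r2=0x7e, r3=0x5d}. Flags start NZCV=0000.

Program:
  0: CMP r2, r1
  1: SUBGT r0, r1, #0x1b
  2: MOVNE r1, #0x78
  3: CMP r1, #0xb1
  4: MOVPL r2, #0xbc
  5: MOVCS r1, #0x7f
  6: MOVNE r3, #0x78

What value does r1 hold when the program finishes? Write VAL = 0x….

VAL = 0x78

[0] flags=1001 → (cmp)
[1] flags=1001 GT?T → r0=0x85
[2] flags=1001 NE?T → r1=0x78
[3] flags=1001 → (cmp)
[4] flags=1001 PL?F → skip
[5] flags=1001 CS?F → skip
[6] flags=1001 NE?T → r3=0x78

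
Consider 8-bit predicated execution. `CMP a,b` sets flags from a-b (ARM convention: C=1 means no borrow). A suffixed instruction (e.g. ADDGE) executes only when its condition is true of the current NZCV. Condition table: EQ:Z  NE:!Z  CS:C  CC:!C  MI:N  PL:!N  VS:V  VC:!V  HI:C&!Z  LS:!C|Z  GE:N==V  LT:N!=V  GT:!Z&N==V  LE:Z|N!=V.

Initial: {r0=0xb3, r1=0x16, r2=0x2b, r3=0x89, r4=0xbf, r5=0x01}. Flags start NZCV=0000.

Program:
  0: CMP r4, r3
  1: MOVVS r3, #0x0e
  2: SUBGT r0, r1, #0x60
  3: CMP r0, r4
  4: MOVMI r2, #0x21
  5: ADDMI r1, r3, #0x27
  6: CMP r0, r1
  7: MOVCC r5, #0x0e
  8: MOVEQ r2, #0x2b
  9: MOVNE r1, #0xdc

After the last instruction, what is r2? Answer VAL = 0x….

0: ✓ CMP  NZCV=0010
1: · MOVVS
2: ✓ SUBGT  r0←0xb6
3: ✓ CMP  NZCV=1000
4: ✓ MOVMI  r2←0x21
5: ✓ ADDMI  r1←0xb0
6: ✓ CMP  NZCV=0010
7: · MOVCC
8: · MOVEQ
9: ✓ MOVNE  r1←0xdc

VAL = 0x21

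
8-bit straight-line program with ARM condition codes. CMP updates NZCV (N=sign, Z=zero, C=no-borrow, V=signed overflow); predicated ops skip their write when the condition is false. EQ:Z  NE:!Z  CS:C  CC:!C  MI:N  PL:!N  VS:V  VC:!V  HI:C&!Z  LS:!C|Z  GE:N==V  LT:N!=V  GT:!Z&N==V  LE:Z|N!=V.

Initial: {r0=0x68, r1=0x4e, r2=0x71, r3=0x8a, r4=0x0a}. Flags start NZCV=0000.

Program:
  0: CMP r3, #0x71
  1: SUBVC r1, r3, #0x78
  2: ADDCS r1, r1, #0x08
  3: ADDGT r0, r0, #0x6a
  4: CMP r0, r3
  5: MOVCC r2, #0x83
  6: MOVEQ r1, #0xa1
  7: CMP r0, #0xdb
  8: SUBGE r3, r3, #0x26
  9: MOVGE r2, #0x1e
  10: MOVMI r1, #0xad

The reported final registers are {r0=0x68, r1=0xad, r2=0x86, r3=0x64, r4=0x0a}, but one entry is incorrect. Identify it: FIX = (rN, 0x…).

FIX = (r2, 0x1e)

0: ✓ CMP  NZCV=0011
1: · SUBVC
2: ✓ ADDCS  r1←0x56
3: · ADDGT
4: ✓ CMP  NZCV=1001
5: ✓ MOVCC  r2←0x83
6: · MOVEQ
7: ✓ CMP  NZCV=1001
8: ✓ SUBGE  r3←0x64
9: ✓ MOVGE  r2←0x1e
10: ✓ MOVMI  r1←0xad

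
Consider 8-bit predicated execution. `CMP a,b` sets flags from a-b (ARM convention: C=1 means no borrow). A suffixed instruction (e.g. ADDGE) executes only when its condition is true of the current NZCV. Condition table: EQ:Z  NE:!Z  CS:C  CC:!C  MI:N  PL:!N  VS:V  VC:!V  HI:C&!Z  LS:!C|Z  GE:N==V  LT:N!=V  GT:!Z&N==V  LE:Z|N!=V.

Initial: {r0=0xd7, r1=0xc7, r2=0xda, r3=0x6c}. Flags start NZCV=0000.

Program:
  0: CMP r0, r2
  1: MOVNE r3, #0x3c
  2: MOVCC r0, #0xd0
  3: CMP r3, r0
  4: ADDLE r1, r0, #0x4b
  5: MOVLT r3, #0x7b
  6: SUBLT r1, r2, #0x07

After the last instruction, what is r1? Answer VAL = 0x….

[0] flags=1000 → (cmp)
[1] flags=1000 NE?T → r3=0x3c
[2] flags=1000 CC?T → r0=0xd0
[3] flags=0000 → (cmp)
[4] flags=0000 LE?F → skip
[5] flags=0000 LT?F → skip
[6] flags=0000 LT?F → skip

VAL = 0xc7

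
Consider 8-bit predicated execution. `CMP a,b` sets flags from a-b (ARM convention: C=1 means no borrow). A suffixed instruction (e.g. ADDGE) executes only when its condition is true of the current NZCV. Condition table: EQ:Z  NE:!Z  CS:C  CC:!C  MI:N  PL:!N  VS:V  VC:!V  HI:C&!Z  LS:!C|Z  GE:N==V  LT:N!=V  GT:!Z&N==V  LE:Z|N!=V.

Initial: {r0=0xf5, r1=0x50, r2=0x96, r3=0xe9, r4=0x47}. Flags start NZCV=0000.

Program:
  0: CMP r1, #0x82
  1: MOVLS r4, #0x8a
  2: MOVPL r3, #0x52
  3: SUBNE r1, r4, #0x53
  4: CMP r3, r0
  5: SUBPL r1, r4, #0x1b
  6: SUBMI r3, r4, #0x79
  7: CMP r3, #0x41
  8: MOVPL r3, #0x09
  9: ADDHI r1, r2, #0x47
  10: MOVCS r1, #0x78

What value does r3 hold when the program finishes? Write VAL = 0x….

[0] flags=1001 → (cmp)
[1] flags=1001 LS?T → r4=0x8a
[2] flags=1001 PL?F → skip
[3] flags=1001 NE?T → r1=0x37
[4] flags=1000 → (cmp)
[5] flags=1000 PL?F → skip
[6] flags=1000 MI?T → r3=0x11
[7] flags=1000 → (cmp)
[8] flags=1000 PL?F → skip
[9] flags=1000 HI?F → skip
[10] flags=1000 CS?F → skip

VAL = 0x11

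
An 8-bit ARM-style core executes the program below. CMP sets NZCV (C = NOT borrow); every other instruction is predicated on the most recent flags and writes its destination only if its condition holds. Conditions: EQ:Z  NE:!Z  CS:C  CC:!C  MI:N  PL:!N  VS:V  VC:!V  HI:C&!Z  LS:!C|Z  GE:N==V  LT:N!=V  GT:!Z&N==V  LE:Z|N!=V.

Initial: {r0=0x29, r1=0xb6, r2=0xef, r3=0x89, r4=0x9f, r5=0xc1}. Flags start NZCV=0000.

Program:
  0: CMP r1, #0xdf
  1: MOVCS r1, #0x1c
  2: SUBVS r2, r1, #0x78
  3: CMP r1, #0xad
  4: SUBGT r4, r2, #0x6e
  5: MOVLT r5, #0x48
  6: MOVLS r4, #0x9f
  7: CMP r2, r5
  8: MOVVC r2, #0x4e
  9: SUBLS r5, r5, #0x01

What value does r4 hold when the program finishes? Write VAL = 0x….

VAL = 0x81

[0] flags=1000 → (cmp)
[1] flags=1000 CS?F → skip
[2] flags=1000 VS?F → skip
[3] flags=0010 → (cmp)
[4] flags=0010 GT?T → r4=0x81
[5] flags=0010 LT?F → skip
[6] flags=0010 LS?F → skip
[7] flags=0010 → (cmp)
[8] flags=0010 VC?T → r2=0x4e
[9] flags=0010 LS?F → skip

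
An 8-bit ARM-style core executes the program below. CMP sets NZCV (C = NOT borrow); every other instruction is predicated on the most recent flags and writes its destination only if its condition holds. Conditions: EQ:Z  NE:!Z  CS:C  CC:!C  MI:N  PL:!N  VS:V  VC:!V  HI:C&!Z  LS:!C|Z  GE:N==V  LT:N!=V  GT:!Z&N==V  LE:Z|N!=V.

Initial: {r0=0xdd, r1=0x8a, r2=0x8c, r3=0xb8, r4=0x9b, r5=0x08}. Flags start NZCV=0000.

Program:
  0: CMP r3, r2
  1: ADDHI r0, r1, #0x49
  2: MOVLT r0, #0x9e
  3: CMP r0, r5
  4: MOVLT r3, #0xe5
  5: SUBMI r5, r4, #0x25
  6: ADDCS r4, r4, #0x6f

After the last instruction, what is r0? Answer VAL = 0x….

0: ✓ CMP  NZCV=0010
1: ✓ ADDHI  r0←0xd3
2: · MOVLT
3: ✓ CMP  NZCV=1010
4: ✓ MOVLT  r3←0xe5
5: ✓ SUBMI  r5←0x76
6: ✓ ADDCS  r4←0x0a

VAL = 0xd3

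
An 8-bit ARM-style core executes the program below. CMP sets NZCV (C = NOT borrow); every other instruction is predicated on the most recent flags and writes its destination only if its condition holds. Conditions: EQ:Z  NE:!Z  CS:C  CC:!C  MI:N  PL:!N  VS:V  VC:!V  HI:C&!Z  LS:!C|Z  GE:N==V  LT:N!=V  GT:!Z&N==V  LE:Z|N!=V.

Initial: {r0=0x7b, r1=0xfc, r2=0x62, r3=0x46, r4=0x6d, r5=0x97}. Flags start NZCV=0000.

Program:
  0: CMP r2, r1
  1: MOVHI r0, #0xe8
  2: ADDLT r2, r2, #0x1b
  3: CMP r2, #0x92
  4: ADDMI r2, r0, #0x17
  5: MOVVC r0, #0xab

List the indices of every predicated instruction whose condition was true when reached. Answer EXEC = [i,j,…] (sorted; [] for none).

0: ✓ CMP  NZCV=0000
1: · MOVHI
2: · ADDLT
3: ✓ CMP  NZCV=1001
4: ✓ ADDMI  r2←0x92
5: · MOVVC

EXEC = [4]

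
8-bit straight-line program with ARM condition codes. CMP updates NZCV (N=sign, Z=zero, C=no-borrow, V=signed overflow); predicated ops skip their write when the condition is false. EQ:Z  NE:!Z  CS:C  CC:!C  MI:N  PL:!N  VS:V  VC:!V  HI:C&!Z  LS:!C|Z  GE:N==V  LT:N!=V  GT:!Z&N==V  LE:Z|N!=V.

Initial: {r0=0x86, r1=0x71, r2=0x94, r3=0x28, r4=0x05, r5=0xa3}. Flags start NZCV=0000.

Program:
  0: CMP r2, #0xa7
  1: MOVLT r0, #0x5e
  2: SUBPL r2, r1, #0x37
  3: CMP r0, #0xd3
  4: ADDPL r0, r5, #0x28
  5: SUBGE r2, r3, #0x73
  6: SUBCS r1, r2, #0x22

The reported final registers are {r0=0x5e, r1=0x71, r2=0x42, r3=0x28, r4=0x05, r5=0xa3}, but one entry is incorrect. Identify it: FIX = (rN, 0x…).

0: ✓ CMP  NZCV=1000
1: ✓ MOVLT  r0←0x5e
2: · SUBPL
3: ✓ CMP  NZCV=1001
4: · ADDPL
5: ✓ SUBGE  r2←0xb5
6: · SUBCS

FIX = (r2, 0xb5)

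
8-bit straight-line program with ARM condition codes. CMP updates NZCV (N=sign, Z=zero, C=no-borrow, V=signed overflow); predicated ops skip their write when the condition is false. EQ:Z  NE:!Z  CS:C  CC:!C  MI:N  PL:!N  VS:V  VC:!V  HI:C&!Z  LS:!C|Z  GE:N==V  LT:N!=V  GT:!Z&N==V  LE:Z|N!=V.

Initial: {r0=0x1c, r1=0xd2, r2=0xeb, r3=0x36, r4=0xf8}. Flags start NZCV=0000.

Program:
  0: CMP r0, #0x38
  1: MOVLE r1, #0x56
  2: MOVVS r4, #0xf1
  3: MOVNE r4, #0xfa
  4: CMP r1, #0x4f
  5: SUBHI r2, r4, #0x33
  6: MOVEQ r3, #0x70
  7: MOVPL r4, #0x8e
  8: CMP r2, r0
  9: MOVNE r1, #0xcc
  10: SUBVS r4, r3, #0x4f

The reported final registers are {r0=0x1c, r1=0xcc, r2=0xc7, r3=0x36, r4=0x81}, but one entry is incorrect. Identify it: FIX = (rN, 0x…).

FIX = (r4, 0x8e)

0: ✓ CMP  NZCV=1000
1: ✓ MOVLE  r1←0x56
2: · MOVVS
3: ✓ MOVNE  r4←0xfa
4: ✓ CMP  NZCV=0010
5: ✓ SUBHI  r2←0xc7
6: · MOVEQ
7: ✓ MOVPL  r4←0x8e
8: ✓ CMP  NZCV=1010
9: ✓ MOVNE  r1←0xcc
10: · SUBVS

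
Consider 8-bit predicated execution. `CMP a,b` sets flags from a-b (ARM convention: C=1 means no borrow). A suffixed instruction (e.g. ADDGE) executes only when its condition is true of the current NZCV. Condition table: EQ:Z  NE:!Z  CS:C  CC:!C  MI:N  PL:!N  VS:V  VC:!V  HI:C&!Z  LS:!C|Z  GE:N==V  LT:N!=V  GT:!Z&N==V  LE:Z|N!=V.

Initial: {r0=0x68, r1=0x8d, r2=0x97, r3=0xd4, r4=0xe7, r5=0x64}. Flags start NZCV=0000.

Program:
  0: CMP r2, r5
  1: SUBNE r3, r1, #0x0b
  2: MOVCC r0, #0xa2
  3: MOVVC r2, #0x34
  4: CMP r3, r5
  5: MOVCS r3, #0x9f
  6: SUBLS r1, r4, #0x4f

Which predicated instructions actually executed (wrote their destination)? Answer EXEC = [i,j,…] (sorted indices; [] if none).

0: ✓ CMP  NZCV=0011
1: ✓ SUBNE  r3←0x82
2: · MOVCC
3: · MOVVC
4: ✓ CMP  NZCV=0011
5: ✓ MOVCS  r3←0x9f
6: · SUBLS

EXEC = [1,5]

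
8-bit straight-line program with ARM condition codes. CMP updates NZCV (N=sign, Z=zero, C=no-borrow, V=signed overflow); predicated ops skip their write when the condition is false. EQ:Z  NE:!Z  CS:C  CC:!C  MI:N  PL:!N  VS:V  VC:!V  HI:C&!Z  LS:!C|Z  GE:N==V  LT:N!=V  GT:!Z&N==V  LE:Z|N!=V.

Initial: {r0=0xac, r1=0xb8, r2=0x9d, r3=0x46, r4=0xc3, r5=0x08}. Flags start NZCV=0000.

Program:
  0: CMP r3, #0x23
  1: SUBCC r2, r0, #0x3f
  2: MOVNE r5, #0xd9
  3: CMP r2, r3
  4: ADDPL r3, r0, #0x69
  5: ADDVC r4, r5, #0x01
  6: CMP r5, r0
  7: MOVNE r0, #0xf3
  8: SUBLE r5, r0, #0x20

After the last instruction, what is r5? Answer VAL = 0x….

VAL = 0xd9

[0] flags=0010 → (cmp)
[1] flags=0010 CC?F → skip
[2] flags=0010 NE?T → r5=0xd9
[3] flags=0011 → (cmp)
[4] flags=0011 PL?T → r3=0x15
[5] flags=0011 VC?F → skip
[6] flags=0010 → (cmp)
[7] flags=0010 NE?T → r0=0xf3
[8] flags=0010 LE?F → skip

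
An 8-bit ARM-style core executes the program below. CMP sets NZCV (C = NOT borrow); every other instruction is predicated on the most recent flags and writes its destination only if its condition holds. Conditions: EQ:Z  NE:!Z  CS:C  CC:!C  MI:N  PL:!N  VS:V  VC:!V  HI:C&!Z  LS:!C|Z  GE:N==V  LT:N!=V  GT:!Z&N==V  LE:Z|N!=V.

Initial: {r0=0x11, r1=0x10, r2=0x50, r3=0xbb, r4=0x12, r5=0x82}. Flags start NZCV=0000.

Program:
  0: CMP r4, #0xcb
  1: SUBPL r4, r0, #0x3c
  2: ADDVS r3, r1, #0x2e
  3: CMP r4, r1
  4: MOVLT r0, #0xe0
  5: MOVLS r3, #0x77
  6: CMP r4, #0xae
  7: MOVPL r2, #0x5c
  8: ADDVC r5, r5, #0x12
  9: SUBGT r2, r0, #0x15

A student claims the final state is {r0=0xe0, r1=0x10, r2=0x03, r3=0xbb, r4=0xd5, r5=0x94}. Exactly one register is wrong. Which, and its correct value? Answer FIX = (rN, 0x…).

FIX = (r2, 0xcb)

[0] flags=0000 → (cmp)
[1] flags=0000 PL?T → r4=0xd5
[2] flags=0000 VS?F → skip
[3] flags=1010 → (cmp)
[4] flags=1010 LT?T → r0=0xe0
[5] flags=1010 LS?F → skip
[6] flags=0010 → (cmp)
[7] flags=0010 PL?T → r2=0x5c
[8] flags=0010 VC?T → r5=0x94
[9] flags=0010 GT?T → r2=0xcb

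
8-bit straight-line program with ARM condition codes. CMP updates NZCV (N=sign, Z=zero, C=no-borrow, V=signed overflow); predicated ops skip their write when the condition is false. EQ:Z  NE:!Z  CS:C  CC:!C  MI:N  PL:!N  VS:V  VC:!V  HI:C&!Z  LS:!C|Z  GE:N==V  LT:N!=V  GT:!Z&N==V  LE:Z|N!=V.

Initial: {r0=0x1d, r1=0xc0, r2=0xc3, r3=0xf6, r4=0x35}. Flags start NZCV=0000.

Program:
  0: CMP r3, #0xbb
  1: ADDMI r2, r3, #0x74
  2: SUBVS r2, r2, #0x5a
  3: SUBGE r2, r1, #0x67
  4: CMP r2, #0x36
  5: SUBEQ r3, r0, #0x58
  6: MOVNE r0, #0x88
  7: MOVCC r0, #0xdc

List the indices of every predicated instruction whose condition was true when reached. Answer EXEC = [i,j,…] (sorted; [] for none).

[0] flags=0010 → (cmp)
[1] flags=0010 MI?F → skip
[2] flags=0010 VS?F → skip
[3] flags=0010 GE?T → r2=0x59
[4] flags=0010 → (cmp)
[5] flags=0010 EQ?F → skip
[6] flags=0010 NE?T → r0=0x88
[7] flags=0010 CC?F → skip

EXEC = [3,6]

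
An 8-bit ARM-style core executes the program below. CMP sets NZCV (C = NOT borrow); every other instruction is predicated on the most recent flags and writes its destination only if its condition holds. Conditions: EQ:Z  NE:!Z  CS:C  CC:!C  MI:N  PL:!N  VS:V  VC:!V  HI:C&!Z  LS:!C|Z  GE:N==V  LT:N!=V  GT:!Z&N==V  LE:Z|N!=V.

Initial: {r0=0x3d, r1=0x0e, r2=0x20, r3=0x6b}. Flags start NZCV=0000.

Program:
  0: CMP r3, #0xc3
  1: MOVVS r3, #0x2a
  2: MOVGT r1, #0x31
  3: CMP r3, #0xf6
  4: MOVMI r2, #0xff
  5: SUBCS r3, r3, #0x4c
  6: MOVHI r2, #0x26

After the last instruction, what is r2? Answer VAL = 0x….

VAL = 0x20

0: ✓ CMP  NZCV=1001
1: ✓ MOVVS  r3←0x2a
2: ✓ MOVGT  r1←0x31
3: ✓ CMP  NZCV=0000
4: · MOVMI
5: · SUBCS
6: · MOVHI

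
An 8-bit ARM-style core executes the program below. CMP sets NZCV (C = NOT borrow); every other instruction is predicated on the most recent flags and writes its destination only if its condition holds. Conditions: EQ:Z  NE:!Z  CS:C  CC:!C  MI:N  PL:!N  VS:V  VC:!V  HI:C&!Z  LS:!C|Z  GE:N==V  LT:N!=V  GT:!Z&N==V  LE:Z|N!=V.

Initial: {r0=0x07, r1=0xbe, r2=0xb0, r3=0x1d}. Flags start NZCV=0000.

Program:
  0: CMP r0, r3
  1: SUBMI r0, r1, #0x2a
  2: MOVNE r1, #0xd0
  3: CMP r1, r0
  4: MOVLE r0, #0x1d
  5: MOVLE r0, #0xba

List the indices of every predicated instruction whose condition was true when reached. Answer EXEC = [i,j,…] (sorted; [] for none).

[0] flags=1000 → (cmp)
[1] flags=1000 MI?T → r0=0x94
[2] flags=1000 NE?T → r1=0xd0
[3] flags=0010 → (cmp)
[4] flags=0010 LE?F → skip
[5] flags=0010 LE?F → skip

EXEC = [1,2]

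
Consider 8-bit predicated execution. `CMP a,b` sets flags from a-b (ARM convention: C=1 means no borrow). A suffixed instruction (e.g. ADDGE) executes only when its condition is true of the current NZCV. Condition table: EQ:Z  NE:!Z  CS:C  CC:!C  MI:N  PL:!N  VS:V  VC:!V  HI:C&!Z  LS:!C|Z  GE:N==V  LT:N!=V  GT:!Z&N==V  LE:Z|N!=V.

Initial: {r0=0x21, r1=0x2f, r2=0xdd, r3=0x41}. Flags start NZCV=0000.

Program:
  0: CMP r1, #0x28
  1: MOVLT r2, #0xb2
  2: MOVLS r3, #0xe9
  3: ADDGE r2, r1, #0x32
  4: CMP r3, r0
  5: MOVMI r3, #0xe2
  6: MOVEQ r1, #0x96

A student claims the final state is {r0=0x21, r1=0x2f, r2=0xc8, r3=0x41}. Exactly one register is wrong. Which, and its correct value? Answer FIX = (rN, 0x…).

[0] flags=0010 → (cmp)
[1] flags=0010 LT?F → skip
[2] flags=0010 LS?F → skip
[3] flags=0010 GE?T → r2=0x61
[4] flags=0010 → (cmp)
[5] flags=0010 MI?F → skip
[6] flags=0010 EQ?F → skip

FIX = (r2, 0x61)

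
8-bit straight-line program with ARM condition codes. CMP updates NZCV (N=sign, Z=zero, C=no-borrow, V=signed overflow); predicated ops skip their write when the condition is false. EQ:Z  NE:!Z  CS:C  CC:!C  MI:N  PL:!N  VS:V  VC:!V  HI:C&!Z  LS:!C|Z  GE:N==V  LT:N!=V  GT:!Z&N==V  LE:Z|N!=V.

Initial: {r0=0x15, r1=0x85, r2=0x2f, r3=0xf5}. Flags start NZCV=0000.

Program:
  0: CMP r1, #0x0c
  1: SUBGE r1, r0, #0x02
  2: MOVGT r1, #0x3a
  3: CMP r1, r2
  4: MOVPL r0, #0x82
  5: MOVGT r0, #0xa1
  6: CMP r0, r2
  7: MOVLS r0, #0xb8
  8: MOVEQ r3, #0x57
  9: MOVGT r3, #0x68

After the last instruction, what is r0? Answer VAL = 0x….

VAL = 0x82

0: ✓ CMP  NZCV=0011
1: · SUBGE
2: · MOVGT
3: ✓ CMP  NZCV=0011
4: ✓ MOVPL  r0←0x82
5: · MOVGT
6: ✓ CMP  NZCV=0011
7: · MOVLS
8: · MOVEQ
9: · MOVGT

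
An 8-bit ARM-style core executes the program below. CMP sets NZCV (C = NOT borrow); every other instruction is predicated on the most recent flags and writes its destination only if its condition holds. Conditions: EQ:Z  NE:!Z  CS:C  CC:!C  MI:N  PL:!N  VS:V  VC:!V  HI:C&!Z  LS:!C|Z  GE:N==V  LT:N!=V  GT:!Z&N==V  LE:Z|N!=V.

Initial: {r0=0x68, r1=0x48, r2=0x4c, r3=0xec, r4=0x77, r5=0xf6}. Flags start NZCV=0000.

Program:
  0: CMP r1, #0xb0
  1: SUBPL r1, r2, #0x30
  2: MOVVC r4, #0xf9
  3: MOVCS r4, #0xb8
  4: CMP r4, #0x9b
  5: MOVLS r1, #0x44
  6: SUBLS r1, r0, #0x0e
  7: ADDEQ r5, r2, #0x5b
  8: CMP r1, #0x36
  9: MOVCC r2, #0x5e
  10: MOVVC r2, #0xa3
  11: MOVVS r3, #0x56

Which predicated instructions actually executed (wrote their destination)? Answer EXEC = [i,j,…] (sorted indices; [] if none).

[0] flags=1001 → (cmp)
[1] flags=1001 PL?F → skip
[2] flags=1001 VC?F → skip
[3] flags=1001 CS?F → skip
[4] flags=1001 → (cmp)
[5] flags=1001 LS?T → r1=0x44
[6] flags=1001 LS?T → r1=0x5a
[7] flags=1001 EQ?F → skip
[8] flags=0010 → (cmp)
[9] flags=0010 CC?F → skip
[10] flags=0010 VC?T → r2=0xa3
[11] flags=0010 VS?F → skip

EXEC = [5,6,10]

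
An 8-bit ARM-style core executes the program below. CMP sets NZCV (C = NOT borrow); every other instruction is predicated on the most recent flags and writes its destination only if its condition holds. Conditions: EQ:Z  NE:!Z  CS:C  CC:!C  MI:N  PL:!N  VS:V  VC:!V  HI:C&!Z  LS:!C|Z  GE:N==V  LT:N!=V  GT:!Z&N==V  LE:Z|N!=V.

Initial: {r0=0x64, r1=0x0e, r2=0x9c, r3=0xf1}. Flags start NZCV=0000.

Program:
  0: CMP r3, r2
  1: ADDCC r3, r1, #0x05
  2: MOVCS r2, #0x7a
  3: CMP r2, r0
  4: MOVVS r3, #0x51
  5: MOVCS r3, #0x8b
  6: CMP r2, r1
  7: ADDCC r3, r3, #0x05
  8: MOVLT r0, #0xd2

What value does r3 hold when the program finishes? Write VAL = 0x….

0: ✓ CMP  NZCV=0010
1: · ADDCC
2: ✓ MOVCS  r2←0x7a
3: ✓ CMP  NZCV=0010
4: · MOVVS
5: ✓ MOVCS  r3←0x8b
6: ✓ CMP  NZCV=0010
7: · ADDCC
8: · MOVLT

VAL = 0x8b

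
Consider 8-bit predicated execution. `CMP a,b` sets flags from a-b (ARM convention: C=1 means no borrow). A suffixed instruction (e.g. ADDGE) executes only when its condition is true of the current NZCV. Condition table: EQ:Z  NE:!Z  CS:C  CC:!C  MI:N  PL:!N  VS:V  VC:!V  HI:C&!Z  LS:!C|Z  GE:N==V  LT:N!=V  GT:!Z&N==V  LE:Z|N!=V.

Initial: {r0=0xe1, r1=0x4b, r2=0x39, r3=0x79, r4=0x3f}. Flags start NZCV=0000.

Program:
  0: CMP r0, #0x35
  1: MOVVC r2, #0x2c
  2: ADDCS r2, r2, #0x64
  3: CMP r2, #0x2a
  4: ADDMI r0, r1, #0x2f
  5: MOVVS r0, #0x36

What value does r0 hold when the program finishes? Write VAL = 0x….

VAL = 0x36

[0] flags=1010 → (cmp)
[1] flags=1010 VC?T → r2=0x2c
[2] flags=1010 CS?T → r2=0x90
[3] flags=0011 → (cmp)
[4] flags=0011 MI?F → skip
[5] flags=0011 VS?T → r0=0x36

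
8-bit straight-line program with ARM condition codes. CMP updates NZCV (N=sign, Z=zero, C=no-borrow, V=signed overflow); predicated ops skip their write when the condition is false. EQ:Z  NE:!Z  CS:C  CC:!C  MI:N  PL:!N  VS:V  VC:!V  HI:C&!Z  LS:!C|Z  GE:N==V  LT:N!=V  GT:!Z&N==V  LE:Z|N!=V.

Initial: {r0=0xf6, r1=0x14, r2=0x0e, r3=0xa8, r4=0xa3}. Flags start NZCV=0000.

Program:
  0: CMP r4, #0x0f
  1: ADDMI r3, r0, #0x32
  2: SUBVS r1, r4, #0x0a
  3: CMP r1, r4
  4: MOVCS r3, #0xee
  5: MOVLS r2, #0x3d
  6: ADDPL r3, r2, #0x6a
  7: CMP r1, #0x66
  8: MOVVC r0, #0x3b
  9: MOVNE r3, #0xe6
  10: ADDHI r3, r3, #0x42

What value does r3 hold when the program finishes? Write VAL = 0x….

0: ✓ CMP  NZCV=1010
1: ✓ ADDMI  r3←0x28
2: · SUBVS
3: ✓ CMP  NZCV=0000
4: · MOVCS
5: ✓ MOVLS  r2←0x3d
6: ✓ ADDPL  r3←0xa7
7: ✓ CMP  NZCV=1000
8: ✓ MOVVC  r0←0x3b
9: ✓ MOVNE  r3←0xe6
10: · ADDHI

VAL = 0xe6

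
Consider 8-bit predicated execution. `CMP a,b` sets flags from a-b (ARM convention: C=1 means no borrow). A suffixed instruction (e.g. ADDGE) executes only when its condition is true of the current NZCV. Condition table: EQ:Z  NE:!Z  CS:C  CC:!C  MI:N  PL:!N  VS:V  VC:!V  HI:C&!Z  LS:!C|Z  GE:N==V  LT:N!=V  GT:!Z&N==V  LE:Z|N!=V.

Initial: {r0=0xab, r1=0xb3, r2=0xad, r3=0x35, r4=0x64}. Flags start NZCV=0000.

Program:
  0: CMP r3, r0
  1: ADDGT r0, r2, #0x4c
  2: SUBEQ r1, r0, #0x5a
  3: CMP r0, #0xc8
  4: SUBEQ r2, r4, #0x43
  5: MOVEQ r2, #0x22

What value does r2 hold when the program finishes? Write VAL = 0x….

VAL = 0xad

[0] flags=1001 → (cmp)
[1] flags=1001 GT?T → r0=0xf9
[2] flags=1001 EQ?F → skip
[3] flags=0010 → (cmp)
[4] flags=0010 EQ?F → skip
[5] flags=0010 EQ?F → skip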